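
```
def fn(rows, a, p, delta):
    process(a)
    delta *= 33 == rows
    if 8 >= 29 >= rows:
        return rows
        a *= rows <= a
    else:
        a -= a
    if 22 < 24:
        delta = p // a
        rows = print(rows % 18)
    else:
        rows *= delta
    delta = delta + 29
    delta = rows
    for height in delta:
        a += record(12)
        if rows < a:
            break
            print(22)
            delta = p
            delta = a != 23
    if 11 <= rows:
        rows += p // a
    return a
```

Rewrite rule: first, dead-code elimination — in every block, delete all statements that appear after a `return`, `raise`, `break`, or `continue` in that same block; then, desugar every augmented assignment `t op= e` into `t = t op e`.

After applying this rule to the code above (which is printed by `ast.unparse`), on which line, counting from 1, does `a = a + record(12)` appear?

Transformed code:
def fn(rows, a, p, delta):
    process(a)
    delta = delta * (33 == rows)
    if 8 >= 29 >= rows:
        return rows
    else:
        a = a - a
    if 22 < 24:
        delta = p // a
        rows = print(rows % 18)
    else:
        rows = rows * delta
    delta = delta + 29
    delta = rows
    for height in delta:
        a = a + record(12)
        if rows < a:
            break
    if 11 <= rows:
        rows = rows + p // a
    return a

16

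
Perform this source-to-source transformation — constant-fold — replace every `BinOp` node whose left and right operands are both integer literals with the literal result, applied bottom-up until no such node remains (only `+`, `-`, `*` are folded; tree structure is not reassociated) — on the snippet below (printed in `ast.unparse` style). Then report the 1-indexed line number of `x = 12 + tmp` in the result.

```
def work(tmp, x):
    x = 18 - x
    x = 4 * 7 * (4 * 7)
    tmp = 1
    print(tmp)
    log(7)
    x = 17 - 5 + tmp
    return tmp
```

7

Transformed code:
def work(tmp, x):
    x = 18 - x
    x = 784
    tmp = 1
    print(tmp)
    log(7)
    x = 12 + tmp
    return tmp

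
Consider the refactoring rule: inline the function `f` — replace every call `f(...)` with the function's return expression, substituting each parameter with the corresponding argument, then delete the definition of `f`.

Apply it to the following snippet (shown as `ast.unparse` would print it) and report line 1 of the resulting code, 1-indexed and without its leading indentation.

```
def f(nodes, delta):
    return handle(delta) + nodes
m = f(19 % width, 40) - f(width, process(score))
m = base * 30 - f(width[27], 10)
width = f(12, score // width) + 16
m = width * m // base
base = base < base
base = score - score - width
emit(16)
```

Transformed code:
m = handle(40) + 19 % width - (handle(process(score)) + width)
m = base * 30 - (handle(10) + width[27])
width = handle(score // width) + 12 + 16
m = width * m // base
base = base < base
base = score - score - width
emit(16)

m = handle(40) + 19 % width - (handle(process(score)) + width)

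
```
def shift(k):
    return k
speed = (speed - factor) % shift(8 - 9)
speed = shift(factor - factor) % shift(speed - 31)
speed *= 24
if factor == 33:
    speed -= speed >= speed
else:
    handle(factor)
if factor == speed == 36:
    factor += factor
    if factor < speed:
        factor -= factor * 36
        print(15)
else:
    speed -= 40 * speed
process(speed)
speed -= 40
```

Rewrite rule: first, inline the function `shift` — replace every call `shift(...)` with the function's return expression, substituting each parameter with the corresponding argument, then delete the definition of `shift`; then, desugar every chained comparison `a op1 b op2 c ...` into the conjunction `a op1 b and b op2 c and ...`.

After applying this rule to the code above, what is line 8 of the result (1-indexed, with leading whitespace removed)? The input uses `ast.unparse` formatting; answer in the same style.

if factor == speed and speed == 36:

Transformed code:
speed = (speed - factor) % (8 - 9)
speed = (factor - factor) % (speed - 31)
speed *= 24
if factor == 33:
    speed -= speed >= speed
else:
    handle(factor)
if factor == speed and speed == 36:
    factor += factor
    if factor < speed:
        factor -= factor * 36
        print(15)
else:
    speed -= 40 * speed
process(speed)
speed -= 40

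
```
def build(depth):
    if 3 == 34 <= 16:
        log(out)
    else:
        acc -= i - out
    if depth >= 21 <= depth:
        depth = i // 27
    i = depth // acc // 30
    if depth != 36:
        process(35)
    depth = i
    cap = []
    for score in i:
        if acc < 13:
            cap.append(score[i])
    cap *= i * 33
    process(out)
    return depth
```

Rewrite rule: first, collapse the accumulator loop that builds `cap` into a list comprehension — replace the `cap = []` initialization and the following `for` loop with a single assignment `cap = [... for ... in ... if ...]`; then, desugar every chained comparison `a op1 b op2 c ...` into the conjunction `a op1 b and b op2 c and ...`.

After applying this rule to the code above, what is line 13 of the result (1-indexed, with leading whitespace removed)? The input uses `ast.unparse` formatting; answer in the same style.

cap *= i * 33

Transformed code:
def build(depth):
    if 3 == 34 and 34 <= 16:
        log(out)
    else:
        acc -= i - out
    if depth >= 21 and 21 <= depth:
        depth = i // 27
    i = depth // acc // 30
    if depth != 36:
        process(35)
    depth = i
    cap = [score[i] for score in i if acc < 13]
    cap *= i * 33
    process(out)
    return depth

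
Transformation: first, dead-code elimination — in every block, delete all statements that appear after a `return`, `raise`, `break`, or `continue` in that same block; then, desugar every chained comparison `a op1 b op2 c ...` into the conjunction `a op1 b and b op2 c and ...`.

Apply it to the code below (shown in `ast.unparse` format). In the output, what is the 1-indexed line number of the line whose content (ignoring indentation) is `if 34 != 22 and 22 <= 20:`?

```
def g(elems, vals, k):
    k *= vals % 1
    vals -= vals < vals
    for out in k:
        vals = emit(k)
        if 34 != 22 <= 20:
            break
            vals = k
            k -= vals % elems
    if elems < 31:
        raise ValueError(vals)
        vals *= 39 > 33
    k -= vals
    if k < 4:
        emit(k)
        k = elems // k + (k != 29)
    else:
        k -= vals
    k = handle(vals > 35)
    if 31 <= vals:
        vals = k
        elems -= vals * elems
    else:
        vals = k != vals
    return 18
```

6

Transformed code:
def g(elems, vals, k):
    k *= vals % 1
    vals -= vals < vals
    for out in k:
        vals = emit(k)
        if 34 != 22 and 22 <= 20:
            break
    if elems < 31:
        raise ValueError(vals)
    k -= vals
    if k < 4:
        emit(k)
        k = elems // k + (k != 29)
    else:
        k -= vals
    k = handle(vals > 35)
    if 31 <= vals:
        vals = k
        elems -= vals * elems
    else:
        vals = k != vals
    return 18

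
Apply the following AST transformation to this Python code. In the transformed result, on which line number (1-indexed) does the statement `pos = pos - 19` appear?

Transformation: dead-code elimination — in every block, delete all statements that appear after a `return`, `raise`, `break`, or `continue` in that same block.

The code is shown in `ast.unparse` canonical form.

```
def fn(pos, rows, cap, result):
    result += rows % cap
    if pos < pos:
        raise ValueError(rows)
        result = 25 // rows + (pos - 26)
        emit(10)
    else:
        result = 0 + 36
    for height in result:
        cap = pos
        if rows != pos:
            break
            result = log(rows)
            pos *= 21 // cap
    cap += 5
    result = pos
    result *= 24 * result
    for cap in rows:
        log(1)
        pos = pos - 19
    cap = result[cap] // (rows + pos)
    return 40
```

Transformed code:
def fn(pos, rows, cap, result):
    result += rows % cap
    if pos < pos:
        raise ValueError(rows)
    else:
        result = 0 + 36
    for height in result:
        cap = pos
        if rows != pos:
            break
    cap += 5
    result = pos
    result *= 24 * result
    for cap in rows:
        log(1)
        pos = pos - 19
    cap = result[cap] // (rows + pos)
    return 40

16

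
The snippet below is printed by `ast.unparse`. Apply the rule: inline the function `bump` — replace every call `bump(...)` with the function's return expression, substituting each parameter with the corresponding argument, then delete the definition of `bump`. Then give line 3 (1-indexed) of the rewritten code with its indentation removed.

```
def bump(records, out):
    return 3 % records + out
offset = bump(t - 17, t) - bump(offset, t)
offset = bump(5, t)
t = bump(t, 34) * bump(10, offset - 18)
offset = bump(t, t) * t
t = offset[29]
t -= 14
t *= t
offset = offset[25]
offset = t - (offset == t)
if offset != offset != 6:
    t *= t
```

Transformed code:
offset = 3 % (t - 17) + t - (3 % offset + t)
offset = 3 % 5 + t
t = (3 % t + 34) * (3 % 10 + (offset - 18))
offset = (3 % t + t) * t
t = offset[29]
t -= 14
t *= t
offset = offset[25]
offset = t - (offset == t)
if offset != offset != 6:
    t *= t

t = (3 % t + 34) * (3 % 10 + (offset - 18))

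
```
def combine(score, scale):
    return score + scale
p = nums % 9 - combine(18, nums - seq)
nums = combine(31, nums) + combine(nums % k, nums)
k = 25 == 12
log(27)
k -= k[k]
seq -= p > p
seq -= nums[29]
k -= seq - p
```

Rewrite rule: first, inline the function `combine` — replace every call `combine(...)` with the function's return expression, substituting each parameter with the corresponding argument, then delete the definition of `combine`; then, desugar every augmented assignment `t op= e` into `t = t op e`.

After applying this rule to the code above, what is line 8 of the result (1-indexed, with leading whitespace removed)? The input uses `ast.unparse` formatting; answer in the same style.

k = k - (seq - p)

Transformed code:
p = nums % 9 - (18 + (nums - seq))
nums = 31 + nums + (nums % k + nums)
k = 25 == 12
log(27)
k = k - k[k]
seq = seq - (p > p)
seq = seq - nums[29]
k = k - (seq - p)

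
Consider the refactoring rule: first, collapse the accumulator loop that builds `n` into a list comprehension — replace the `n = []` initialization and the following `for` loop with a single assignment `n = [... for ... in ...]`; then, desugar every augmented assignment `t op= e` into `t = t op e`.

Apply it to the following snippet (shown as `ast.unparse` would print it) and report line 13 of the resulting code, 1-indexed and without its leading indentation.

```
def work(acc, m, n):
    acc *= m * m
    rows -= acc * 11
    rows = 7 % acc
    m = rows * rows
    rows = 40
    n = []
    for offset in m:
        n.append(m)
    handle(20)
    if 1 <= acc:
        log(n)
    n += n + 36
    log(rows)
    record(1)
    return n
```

record(1)

Transformed code:
def work(acc, m, n):
    acc = acc * (m * m)
    rows = rows - acc * 11
    rows = 7 % acc
    m = rows * rows
    rows = 40
    n = [m for offset in m]
    handle(20)
    if 1 <= acc:
        log(n)
    n = n + (n + 36)
    log(rows)
    record(1)
    return n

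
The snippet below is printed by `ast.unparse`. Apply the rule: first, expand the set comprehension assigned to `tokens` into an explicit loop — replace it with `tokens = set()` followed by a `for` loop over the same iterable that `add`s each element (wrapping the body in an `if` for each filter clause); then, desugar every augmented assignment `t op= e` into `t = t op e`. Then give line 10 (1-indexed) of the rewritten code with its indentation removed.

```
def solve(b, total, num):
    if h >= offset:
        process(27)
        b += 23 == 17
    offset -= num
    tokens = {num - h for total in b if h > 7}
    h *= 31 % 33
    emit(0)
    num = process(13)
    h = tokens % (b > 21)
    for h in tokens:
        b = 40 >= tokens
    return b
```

Transformed code:
def solve(b, total, num):
    if h >= offset:
        process(27)
        b = b + (23 == 17)
    offset = offset - num
    tokens = set()
    for total in b:
        if h > 7:
            tokens.add(num - h)
    h = h * (31 % 33)
    emit(0)
    num = process(13)
    h = tokens % (b > 21)
    for h in tokens:
        b = 40 >= tokens
    return b

h = h * (31 % 33)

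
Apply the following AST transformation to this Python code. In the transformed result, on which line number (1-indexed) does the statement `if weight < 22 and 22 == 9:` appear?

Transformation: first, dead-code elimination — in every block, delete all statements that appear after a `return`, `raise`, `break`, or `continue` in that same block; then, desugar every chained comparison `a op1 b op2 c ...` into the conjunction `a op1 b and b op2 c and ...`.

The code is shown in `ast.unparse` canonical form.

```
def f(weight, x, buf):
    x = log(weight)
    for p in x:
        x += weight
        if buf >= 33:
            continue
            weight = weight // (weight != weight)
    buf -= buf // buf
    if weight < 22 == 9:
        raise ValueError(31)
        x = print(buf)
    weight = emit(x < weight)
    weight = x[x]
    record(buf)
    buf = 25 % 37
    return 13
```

8

Transformed code:
def f(weight, x, buf):
    x = log(weight)
    for p in x:
        x += weight
        if buf >= 33:
            continue
    buf -= buf // buf
    if weight < 22 and 22 == 9:
        raise ValueError(31)
    weight = emit(x < weight)
    weight = x[x]
    record(buf)
    buf = 25 % 37
    return 13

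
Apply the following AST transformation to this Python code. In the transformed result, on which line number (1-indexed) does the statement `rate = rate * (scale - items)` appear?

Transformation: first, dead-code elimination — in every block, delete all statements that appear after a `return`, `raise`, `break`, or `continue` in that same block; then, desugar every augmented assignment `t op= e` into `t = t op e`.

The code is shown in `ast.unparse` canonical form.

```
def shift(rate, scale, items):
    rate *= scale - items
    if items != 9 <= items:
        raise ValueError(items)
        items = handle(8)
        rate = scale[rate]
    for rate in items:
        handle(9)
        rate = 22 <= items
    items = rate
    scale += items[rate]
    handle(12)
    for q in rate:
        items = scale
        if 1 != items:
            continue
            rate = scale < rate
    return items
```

Transformed code:
def shift(rate, scale, items):
    rate = rate * (scale - items)
    if items != 9 <= items:
        raise ValueError(items)
    for rate in items:
        handle(9)
        rate = 22 <= items
    items = rate
    scale = scale + items[rate]
    handle(12)
    for q in rate:
        items = scale
        if 1 != items:
            continue
    return items

2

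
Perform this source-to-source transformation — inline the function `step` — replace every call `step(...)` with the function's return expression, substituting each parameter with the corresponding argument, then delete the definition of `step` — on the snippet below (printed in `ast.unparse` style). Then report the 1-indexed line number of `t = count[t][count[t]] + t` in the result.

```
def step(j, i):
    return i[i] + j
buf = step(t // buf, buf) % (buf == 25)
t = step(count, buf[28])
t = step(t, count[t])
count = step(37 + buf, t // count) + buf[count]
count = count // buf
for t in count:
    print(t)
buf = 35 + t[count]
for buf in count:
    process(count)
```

3

Transformed code:
buf = (buf[buf] + t // buf) % (buf == 25)
t = buf[28][buf[28]] + count
t = count[t][count[t]] + t
count = (t // count)[t // count] + (37 + buf) + buf[count]
count = count // buf
for t in count:
    print(t)
buf = 35 + t[count]
for buf in count:
    process(count)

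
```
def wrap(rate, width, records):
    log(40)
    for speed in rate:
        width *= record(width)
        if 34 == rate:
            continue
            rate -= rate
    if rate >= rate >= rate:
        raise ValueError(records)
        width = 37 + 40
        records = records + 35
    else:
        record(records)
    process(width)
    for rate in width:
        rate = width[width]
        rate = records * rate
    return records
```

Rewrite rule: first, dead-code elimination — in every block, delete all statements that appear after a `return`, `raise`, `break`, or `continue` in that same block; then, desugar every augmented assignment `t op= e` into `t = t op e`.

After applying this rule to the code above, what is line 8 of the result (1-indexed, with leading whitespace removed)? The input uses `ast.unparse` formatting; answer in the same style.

Transformed code:
def wrap(rate, width, records):
    log(40)
    for speed in rate:
        width = width * record(width)
        if 34 == rate:
            continue
    if rate >= rate >= rate:
        raise ValueError(records)
    else:
        record(records)
    process(width)
    for rate in width:
        rate = width[width]
        rate = records * rate
    return records

raise ValueError(records)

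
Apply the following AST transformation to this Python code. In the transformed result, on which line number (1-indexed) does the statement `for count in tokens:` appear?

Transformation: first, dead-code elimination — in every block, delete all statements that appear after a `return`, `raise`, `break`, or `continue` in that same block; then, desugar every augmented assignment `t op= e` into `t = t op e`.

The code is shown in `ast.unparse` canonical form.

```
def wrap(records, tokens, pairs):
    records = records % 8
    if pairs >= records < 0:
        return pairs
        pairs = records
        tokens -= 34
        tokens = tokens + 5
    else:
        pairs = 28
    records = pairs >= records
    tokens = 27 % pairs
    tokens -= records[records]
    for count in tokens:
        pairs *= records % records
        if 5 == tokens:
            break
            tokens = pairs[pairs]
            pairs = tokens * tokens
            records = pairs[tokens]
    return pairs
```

Transformed code:
def wrap(records, tokens, pairs):
    records = records % 8
    if pairs >= records < 0:
        return pairs
    else:
        pairs = 28
    records = pairs >= records
    tokens = 27 % pairs
    tokens = tokens - records[records]
    for count in tokens:
        pairs = pairs * (records % records)
        if 5 == tokens:
            break
    return pairs

10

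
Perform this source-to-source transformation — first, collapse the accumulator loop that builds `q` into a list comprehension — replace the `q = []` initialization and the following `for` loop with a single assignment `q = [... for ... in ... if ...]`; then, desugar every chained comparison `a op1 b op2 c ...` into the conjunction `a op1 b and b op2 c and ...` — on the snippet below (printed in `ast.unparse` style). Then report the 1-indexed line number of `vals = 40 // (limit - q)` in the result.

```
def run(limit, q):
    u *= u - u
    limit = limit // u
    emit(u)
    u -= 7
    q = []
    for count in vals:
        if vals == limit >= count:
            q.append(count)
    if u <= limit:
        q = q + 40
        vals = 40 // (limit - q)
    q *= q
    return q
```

Transformed code:
def run(limit, q):
    u *= u - u
    limit = limit // u
    emit(u)
    u -= 7
    q = [count for count in vals if vals == limit and limit >= count]
    if u <= limit:
        q = q + 40
        vals = 40 // (limit - q)
    q *= q
    return q

9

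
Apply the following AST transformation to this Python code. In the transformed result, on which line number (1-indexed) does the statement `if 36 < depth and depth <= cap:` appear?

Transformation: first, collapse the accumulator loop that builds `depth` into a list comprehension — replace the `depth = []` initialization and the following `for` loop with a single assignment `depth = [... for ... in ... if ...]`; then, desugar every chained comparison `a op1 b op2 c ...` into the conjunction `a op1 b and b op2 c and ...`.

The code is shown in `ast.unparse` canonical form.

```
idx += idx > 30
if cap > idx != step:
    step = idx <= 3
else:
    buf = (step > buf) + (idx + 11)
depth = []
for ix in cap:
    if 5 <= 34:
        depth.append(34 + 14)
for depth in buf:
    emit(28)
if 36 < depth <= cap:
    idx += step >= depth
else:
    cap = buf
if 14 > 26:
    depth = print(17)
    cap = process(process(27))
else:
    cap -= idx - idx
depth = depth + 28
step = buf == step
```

9

Transformed code:
idx += idx > 30
if cap > idx and idx != step:
    step = idx <= 3
else:
    buf = (step > buf) + (idx + 11)
depth = [34 + 14 for ix in cap if 5 <= 34]
for depth in buf:
    emit(28)
if 36 < depth and depth <= cap:
    idx += step >= depth
else:
    cap = buf
if 14 > 26:
    depth = print(17)
    cap = process(process(27))
else:
    cap -= idx - idx
depth = depth + 28
step = buf == step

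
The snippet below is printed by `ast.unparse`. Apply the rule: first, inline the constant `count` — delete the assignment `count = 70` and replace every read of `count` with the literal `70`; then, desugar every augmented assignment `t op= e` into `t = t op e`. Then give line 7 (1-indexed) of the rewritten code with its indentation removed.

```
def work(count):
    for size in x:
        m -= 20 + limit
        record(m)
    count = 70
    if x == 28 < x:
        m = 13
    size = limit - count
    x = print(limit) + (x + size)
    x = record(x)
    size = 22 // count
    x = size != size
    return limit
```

size = limit - 70

Transformed code:
def work(count):
    for size in x:
        m = m - (20 + limit)
        record(m)
    if x == 28 < x:
        m = 13
    size = limit - 70
    x = print(limit) + (x + size)
    x = record(x)
    size = 22 // 70
    x = size != size
    return limit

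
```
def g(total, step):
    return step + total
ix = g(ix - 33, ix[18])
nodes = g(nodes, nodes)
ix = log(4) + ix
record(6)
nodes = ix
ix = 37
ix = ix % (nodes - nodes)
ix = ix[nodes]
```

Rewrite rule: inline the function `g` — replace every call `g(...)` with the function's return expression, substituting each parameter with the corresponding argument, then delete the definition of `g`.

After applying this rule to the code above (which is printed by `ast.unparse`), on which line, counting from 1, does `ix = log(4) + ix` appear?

3

Transformed code:
ix = ix[18] + (ix - 33)
nodes = nodes + nodes
ix = log(4) + ix
record(6)
nodes = ix
ix = 37
ix = ix % (nodes - nodes)
ix = ix[nodes]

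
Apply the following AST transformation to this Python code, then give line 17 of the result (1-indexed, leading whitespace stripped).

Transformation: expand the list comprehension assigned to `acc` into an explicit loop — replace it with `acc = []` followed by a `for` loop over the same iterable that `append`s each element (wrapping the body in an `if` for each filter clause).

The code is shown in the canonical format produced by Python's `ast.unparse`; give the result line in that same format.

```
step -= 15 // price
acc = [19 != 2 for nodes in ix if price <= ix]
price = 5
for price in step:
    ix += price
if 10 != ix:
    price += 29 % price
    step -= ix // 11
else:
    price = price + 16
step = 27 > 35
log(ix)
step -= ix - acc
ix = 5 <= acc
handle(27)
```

ix = 5 <= acc

Transformed code:
step -= 15 // price
acc = []
for nodes in ix:
    if price <= ix:
        acc.append(19 != 2)
price = 5
for price in step:
    ix += price
if 10 != ix:
    price += 29 % price
    step -= ix // 11
else:
    price = price + 16
step = 27 > 35
log(ix)
step -= ix - acc
ix = 5 <= acc
handle(27)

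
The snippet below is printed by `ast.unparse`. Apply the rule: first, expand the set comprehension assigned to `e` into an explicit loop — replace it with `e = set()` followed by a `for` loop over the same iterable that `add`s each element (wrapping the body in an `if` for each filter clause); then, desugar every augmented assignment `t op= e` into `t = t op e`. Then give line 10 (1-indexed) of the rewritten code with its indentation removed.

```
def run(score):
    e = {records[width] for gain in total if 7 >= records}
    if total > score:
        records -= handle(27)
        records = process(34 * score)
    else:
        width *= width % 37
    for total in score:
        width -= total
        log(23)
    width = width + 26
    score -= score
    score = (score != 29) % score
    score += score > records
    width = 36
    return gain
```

width = width * (width % 37)

Transformed code:
def run(score):
    e = set()
    for gain in total:
        if 7 >= records:
            e.add(records[width])
    if total > score:
        records = records - handle(27)
        records = process(34 * score)
    else:
        width = width * (width % 37)
    for total in score:
        width = width - total
        log(23)
    width = width + 26
    score = score - score
    score = (score != 29) % score
    score = score + (score > records)
    width = 36
    return gain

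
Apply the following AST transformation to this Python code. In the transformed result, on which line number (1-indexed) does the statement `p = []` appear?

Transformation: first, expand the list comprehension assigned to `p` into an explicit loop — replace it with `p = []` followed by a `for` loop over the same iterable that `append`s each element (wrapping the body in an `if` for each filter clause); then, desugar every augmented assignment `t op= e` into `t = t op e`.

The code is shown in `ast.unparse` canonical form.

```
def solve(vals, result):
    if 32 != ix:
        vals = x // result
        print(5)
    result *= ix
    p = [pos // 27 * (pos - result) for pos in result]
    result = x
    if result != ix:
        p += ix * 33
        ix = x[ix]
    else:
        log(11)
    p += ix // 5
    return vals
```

6

Transformed code:
def solve(vals, result):
    if 32 != ix:
        vals = x // result
        print(5)
    result = result * ix
    p = []
    for pos in result:
        p.append(pos // 27 * (pos - result))
    result = x
    if result != ix:
        p = p + ix * 33
        ix = x[ix]
    else:
        log(11)
    p = p + ix // 5
    return vals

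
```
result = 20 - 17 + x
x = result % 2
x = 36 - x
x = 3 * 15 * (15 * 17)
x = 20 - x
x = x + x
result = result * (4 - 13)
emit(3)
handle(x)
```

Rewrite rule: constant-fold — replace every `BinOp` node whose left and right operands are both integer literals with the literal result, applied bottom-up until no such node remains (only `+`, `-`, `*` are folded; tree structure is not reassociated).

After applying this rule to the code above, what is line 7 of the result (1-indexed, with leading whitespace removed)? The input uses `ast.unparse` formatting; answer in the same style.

Transformed code:
result = 3 + x
x = result % 2
x = 36 - x
x = 11475
x = 20 - x
x = x + x
result = result * -9
emit(3)
handle(x)

result = result * -9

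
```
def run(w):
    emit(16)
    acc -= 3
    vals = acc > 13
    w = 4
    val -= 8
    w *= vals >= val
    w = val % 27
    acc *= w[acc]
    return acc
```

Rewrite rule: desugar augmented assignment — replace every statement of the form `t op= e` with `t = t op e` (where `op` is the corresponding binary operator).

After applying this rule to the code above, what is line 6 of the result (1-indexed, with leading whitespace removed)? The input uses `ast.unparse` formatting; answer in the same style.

Transformed code:
def run(w):
    emit(16)
    acc = acc - 3
    vals = acc > 13
    w = 4
    val = val - 8
    w = w * (vals >= val)
    w = val % 27
    acc = acc * w[acc]
    return acc

val = val - 8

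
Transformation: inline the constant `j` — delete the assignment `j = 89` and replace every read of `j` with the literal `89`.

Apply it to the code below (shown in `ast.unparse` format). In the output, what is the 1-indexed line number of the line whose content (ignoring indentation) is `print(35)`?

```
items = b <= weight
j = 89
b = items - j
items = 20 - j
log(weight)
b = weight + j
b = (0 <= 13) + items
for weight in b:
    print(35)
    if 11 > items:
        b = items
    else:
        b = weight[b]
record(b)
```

8

Transformed code:
items = b <= weight
b = items - 89
items = 20 - 89
log(weight)
b = weight + 89
b = (0 <= 13) + items
for weight in b:
    print(35)
    if 11 > items:
        b = items
    else:
        b = weight[b]
record(b)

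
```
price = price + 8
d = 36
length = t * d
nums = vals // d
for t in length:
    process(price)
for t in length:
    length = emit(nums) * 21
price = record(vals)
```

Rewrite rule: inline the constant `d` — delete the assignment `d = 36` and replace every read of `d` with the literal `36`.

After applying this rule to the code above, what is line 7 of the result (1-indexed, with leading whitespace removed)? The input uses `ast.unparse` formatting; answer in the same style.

Transformed code:
price = price + 8
length = t * 36
nums = vals // 36
for t in length:
    process(price)
for t in length:
    length = emit(nums) * 21
price = record(vals)

length = emit(nums) * 21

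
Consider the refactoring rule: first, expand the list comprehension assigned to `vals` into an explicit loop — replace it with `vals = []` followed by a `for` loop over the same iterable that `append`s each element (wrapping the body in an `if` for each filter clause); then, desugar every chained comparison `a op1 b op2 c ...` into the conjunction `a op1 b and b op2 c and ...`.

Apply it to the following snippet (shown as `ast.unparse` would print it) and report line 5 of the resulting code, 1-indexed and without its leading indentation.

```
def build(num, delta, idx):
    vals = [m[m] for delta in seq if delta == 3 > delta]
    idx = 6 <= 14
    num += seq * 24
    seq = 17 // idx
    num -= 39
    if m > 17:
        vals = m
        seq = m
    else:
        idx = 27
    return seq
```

vals.append(m[m])

Transformed code:
def build(num, delta, idx):
    vals = []
    for delta in seq:
        if delta == 3 and 3 > delta:
            vals.append(m[m])
    idx = 6 <= 14
    num += seq * 24
    seq = 17 // idx
    num -= 39
    if m > 17:
        vals = m
        seq = m
    else:
        idx = 27
    return seq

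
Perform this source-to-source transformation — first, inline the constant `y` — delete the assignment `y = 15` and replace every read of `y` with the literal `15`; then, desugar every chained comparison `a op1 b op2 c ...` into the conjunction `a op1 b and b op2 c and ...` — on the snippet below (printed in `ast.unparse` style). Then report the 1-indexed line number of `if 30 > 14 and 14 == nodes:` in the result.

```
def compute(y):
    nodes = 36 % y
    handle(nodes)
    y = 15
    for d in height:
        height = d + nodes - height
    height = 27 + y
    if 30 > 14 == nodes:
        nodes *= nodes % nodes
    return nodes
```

7

Transformed code:
def compute(y):
    nodes = 36 % 15
    handle(nodes)
    for d in height:
        height = d + nodes - height
    height = 27 + 15
    if 30 > 14 and 14 == nodes:
        nodes *= nodes % nodes
    return nodes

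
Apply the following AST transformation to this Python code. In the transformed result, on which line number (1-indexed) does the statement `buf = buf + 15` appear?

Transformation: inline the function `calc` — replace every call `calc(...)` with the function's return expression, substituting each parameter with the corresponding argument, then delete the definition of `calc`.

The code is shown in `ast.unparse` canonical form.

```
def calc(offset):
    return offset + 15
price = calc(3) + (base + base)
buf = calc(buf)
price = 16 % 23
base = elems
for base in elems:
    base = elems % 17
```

2

Transformed code:
price = 3 + 15 + (base + base)
buf = buf + 15
price = 16 % 23
base = elems
for base in elems:
    base = elems % 17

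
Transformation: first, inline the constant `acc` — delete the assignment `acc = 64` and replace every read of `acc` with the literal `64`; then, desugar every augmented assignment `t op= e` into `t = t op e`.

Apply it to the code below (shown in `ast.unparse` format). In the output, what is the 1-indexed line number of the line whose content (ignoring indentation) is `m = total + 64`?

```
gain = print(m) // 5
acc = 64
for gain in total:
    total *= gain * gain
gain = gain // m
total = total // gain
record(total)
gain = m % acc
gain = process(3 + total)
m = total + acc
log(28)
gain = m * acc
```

Transformed code:
gain = print(m) // 5
for gain in total:
    total = total * (gain * gain)
gain = gain // m
total = total // gain
record(total)
gain = m % 64
gain = process(3 + total)
m = total + 64
log(28)
gain = m * 64

9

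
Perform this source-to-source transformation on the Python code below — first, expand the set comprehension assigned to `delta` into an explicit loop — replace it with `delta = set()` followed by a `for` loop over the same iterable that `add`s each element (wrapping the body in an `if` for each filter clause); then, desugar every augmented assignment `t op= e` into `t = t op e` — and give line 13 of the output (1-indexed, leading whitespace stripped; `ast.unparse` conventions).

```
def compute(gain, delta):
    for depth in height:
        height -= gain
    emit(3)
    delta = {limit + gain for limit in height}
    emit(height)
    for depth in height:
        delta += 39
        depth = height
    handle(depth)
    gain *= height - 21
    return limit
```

Transformed code:
def compute(gain, delta):
    for depth in height:
        height = height - gain
    emit(3)
    delta = set()
    for limit in height:
        delta.add(limit + gain)
    emit(height)
    for depth in height:
        delta = delta + 39
        depth = height
    handle(depth)
    gain = gain * (height - 21)
    return limit

gain = gain * (height - 21)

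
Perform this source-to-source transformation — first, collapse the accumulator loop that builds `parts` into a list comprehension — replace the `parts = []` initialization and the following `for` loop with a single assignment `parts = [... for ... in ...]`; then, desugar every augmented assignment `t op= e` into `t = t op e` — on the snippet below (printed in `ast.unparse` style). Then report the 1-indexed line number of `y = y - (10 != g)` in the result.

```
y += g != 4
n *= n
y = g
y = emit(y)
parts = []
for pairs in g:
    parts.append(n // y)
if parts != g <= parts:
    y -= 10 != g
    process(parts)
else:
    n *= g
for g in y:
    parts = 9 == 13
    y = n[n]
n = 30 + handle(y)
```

Transformed code:
y = y + (g != 4)
n = n * n
y = g
y = emit(y)
parts = [n // y for pairs in g]
if parts != g <= parts:
    y = y - (10 != g)
    process(parts)
else:
    n = n * g
for g in y:
    parts = 9 == 13
    y = n[n]
n = 30 + handle(y)

7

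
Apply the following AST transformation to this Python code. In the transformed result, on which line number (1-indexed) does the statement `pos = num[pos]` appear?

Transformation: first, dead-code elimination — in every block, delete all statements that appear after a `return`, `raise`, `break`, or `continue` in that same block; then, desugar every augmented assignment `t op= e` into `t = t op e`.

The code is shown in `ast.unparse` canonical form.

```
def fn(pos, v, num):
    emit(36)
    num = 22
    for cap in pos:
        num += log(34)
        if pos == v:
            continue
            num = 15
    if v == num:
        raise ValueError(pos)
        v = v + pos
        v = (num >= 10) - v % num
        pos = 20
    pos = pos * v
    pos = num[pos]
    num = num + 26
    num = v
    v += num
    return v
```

11

Transformed code:
def fn(pos, v, num):
    emit(36)
    num = 22
    for cap in pos:
        num = num + log(34)
        if pos == v:
            continue
    if v == num:
        raise ValueError(pos)
    pos = pos * v
    pos = num[pos]
    num = num + 26
    num = v
    v = v + num
    return v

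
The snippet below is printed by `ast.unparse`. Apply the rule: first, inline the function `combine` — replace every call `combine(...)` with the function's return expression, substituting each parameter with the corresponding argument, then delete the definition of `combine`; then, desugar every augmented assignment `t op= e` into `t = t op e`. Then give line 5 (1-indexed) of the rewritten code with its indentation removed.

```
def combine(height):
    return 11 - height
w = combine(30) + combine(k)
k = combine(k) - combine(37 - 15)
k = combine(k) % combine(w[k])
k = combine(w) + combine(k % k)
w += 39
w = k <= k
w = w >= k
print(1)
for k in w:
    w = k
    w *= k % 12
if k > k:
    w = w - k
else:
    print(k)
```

w = w + 39

Transformed code:
w = 11 - 30 + (11 - k)
k = 11 - k - (11 - (37 - 15))
k = (11 - k) % (11 - w[k])
k = 11 - w + (11 - k % k)
w = w + 39
w = k <= k
w = w >= k
print(1)
for k in w:
    w = k
    w = w * (k % 12)
if k > k:
    w = w - k
else:
    print(k)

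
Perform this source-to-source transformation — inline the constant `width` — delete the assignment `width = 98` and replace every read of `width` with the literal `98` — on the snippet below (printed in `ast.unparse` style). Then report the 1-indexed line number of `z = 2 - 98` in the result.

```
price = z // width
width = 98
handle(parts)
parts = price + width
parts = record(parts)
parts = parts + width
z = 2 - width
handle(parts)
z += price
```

Transformed code:
price = z // 98
handle(parts)
parts = price + 98
parts = record(parts)
parts = parts + 98
z = 2 - 98
handle(parts)
z += price

6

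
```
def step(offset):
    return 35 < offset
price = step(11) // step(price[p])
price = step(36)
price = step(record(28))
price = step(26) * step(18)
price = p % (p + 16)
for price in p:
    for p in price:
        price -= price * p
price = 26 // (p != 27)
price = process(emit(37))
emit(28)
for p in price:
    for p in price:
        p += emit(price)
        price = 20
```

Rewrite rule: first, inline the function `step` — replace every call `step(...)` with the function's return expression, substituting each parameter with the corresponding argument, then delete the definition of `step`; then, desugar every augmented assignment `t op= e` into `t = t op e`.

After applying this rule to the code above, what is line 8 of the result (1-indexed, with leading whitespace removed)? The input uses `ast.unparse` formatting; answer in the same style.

Transformed code:
price = (35 < 11) // (35 < price[p])
price = 35 < 36
price = 35 < record(28)
price = (35 < 26) * (35 < 18)
price = p % (p + 16)
for price in p:
    for p in price:
        price = price - price * p
price = 26 // (p != 27)
price = process(emit(37))
emit(28)
for p in price:
    for p in price:
        p = p + emit(price)
        price = 20

price = price - price * p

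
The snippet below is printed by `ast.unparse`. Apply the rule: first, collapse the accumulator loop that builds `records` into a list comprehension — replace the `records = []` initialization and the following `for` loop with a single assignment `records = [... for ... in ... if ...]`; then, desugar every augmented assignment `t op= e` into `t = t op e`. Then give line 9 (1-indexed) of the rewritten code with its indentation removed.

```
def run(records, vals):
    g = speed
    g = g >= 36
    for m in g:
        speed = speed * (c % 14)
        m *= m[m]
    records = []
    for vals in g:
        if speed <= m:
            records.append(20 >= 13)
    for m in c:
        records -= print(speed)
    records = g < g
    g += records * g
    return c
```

Transformed code:
def run(records, vals):
    g = speed
    g = g >= 36
    for m in g:
        speed = speed * (c % 14)
        m = m * m[m]
    records = [20 >= 13 for vals in g if speed <= m]
    for m in c:
        records = records - print(speed)
    records = g < g
    g = g + records * g
    return c

records = records - print(speed)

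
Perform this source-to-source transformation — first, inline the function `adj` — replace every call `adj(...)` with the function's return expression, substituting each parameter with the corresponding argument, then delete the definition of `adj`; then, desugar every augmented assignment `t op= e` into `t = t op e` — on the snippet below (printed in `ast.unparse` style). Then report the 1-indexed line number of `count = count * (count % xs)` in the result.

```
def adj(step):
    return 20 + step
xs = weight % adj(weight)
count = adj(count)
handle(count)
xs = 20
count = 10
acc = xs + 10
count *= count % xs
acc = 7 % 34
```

Transformed code:
xs = weight % (20 + weight)
count = 20 + count
handle(count)
xs = 20
count = 10
acc = xs + 10
count = count * (count % xs)
acc = 7 % 34

7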